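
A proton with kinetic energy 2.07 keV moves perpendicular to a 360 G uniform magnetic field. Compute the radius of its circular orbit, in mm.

Convert the energy: K = 2.07 keV = 3.31×10^-16 J.
v = √(2K/m) = √(2·3.31×10^-16/1.67×10^-27) = 6.30×10^5 m/s.
r = mv/(qB) = (1.67×10^-27)(6.30×10^5) / [(1×1.60×10^-19)(0.0360)] = 0.183 m.

r ≈ 183 mm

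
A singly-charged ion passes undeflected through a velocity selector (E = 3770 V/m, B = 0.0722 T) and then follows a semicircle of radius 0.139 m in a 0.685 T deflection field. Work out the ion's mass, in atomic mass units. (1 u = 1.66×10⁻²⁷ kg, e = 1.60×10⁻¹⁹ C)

v = E/B₁ = 5.22×10^4 m/s.
From r = mv/(qB₂), m = qB₂r/v = (1×1.60×10^-19)(0.685)(0.139) / (5.22×10^4) = 2.92×10^-25 kg.
In atomic mass units: m = 2.92×10^-25 / 1.66×10^-27 = 176 u.

m ≈ 176 u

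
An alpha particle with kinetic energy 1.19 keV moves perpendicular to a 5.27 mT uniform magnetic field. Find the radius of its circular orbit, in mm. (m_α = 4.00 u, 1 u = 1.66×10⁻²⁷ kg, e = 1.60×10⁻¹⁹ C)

r ≈ 943 mm

Convert the energy: K = 1.19 keV = 1.90×10^-16 J.
v = √(2K/m) = √(2·1.90×10^-16/6.64×10^-27) = 2.39×10^5 m/s.
r = mv/(qB) = (6.64×10^-27)(2.39×10^5) / [(2×1.60×10^-19)(5.27×10^-3)] = 0.943 m.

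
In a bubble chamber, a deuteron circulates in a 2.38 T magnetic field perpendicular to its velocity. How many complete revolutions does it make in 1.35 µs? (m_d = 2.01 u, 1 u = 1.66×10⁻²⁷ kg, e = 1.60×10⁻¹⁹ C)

T = 2πm/(qB) = 2π(3.3366×10^-27) / [(1×1.60×10^-19)(2.38)] = 5.5054×10^-8 s.
N = t/T = 1.35×10^-6 / 5.5054×10^-8 ≈ 24.52, so 24 complete revolutions.

N = 24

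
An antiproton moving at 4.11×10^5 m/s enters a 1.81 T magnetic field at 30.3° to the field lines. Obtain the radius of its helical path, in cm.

r ≈ 0.120 cm

Only the perpendicular component v⊥ = v sin30.3° = 2.07×10^5 m/s is bent by the field.
r = m v⊥ /(qB) = (1.67×10^-27)(2.07×10^5) / [(1×1.60×10^-19)(1.81)] = 1.20×10^-3 m.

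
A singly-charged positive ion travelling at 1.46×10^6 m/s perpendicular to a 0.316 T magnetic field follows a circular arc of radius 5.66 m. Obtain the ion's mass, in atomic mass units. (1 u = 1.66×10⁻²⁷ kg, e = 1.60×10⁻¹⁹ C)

qvB = mv²/r ⇒ m = qBr/v.
m = (1×1.60×10^-19)(0.316)(5.66) / (1.46×10^6) = 1.96×10^-25 kg = 118 u.

m ≈ 118 u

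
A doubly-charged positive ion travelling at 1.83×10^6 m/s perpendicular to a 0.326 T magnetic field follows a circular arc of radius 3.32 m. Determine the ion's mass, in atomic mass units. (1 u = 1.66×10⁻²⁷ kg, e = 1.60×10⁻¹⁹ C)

m ≈ 114 u

qvB = mv²/r ⇒ m = qBr/v.
m = (2×1.60×10^-19)(0.326)(3.32) / (1.83×10^6) = 1.89×10^-25 kg = 114 u.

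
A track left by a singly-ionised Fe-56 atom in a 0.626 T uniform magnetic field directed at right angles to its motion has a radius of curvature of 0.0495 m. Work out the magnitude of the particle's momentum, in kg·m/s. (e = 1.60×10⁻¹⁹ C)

p ≈ 4.96×10^-21 kg·m/s

Since qvB = mv²/r, the momentum p = mv = qBr.
p = (1×1.60×10^-19)(0.626)(0.0495) = 4.96×10^-21 kg·m/s.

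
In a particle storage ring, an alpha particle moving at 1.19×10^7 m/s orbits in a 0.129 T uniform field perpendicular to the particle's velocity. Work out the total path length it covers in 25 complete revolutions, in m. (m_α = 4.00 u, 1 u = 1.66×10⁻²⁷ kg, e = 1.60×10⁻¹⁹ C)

r = mv/(qB) = 1.91 m, so one revolution covers 2πr = 12.0 m.
In 25 revolutions: L = 25·2πr = 301 m.

L ≈ 301 m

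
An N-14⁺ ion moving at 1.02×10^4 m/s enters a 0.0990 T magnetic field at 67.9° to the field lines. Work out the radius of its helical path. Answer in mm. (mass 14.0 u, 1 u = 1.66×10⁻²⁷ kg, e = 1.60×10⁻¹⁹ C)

r ≈ 13.9 mm

Only the perpendicular component v⊥ = v sin67.9° = 9450 m/s is bent by the field.
r = m v⊥ /(qB) = (2.32×10^-26)(9450) / [(1×1.60×10^-19)(0.0990)] = 0.0139 m.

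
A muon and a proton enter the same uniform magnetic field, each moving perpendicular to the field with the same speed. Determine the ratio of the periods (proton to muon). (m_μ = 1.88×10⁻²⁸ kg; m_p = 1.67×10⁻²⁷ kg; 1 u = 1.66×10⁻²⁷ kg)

T = 2πm/(qB) is independent of speed, so T₂/T₁ = (m₂/q₂)/(m₁/q₁).
T_{proton}/T_{muon} = (1.67×10^-27/1e) / (1.88×10^-28/1e) = 8.88.

ratio ≈ 8.88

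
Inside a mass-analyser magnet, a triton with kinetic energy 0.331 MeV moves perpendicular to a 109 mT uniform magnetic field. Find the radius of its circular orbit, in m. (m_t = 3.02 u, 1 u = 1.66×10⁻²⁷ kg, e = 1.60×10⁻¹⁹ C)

Convert the energy: K = 0.331 MeV = 5.30×10^-14 J.
v = √(2K/m) = √(2·5.30×10^-14/5.01×10^-27) = 4.60×10^6 m/s.
r = mv/(qB) = (5.01×10^-27)(4.60×10^6) / [(1×1.60×10^-19)(0.109)] = 1.32 m.

r ≈ 1.32 m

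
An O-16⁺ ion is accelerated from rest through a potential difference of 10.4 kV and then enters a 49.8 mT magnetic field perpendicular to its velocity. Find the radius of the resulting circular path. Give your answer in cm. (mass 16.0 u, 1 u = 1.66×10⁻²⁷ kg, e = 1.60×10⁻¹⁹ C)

r ≈ 118 cm

The kinetic energy gained is K = qV = (1×1.60×10^-19)(1.04×10^4) = 1.66×10^-15 J.
v = √(2K/m) = 3.54×10^5 m/s.
r = mv/(qB) = (2.66×10^-26)(3.54×10^5) / [(1×1.60×10^-19)(0.0498)] = 1.18 m.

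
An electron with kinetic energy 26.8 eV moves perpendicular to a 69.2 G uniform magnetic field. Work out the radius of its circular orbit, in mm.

r ≈ 2.52 mm

Convert the energy: K = 26.8 eV = 4.29×10^-18 J.
v = √(2K/m) = √(2·4.29×10^-18/9.11×10^-31) = 3.07×10^6 m/s.
r = mv/(qB) = (9.11×10^-31)(3.07×10^6) / [(1×1.60×10^-19)(6.92×10^-3)] = 2.52×10^-3 m.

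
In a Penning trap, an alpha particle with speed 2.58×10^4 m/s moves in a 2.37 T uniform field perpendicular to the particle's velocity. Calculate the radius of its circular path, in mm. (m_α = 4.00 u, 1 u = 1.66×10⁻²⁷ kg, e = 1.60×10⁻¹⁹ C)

The magnetic force provides the centripetal force: qvB = mv²/r, so r = mv/(qB).
r = (6.64×10^-27 kg)(2.58×10^4 m/s) / [(2×1.60×10^-19 C)(2.37 T)] = 2.26×10^-4 m.

r ≈ 0.226 mm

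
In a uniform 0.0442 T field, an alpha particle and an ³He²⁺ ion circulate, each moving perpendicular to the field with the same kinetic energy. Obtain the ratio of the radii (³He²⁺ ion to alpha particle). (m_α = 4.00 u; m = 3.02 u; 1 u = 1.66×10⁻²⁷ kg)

ratio ≈ 0.869

r = √(2mK)/(qB) ⇒ at equal K, r ∝ √m/q.
r_{³He²⁺ ion}/r_{alpha particle} = 0.869.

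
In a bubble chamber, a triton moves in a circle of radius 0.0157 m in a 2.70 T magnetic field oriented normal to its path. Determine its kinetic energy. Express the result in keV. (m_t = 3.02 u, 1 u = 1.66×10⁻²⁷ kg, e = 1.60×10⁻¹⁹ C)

K ≈ 28.7 keV

v = qBr/m = (1×1.60×10^-19)(2.70)(0.0157) / (5.01×10^-27) = 1.35×10^6 m/s.
K = ½mv² = 0.5·(5.01×10^-27)·(1.35×10^6)² = 4.59×10^-15 J = 28.7 keV.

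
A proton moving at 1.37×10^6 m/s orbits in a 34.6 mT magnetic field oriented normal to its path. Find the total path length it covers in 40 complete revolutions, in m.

L ≈ 104 m

r = mv/(qB) = 0.413 m, so one revolution covers 2πr = 2.60 m.
In 40 revolutions: L = 40·2πr = 104 m.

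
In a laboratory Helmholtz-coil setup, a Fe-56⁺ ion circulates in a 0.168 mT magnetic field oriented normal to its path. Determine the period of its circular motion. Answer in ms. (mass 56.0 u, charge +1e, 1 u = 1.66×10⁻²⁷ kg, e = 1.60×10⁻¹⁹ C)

The cyclotron period is independent of speed: T = 2πm/(qB).
T = 2π(9.30×10^-26) / [(1×1.60×10^-19)(1.68×10^-4)] = 0.0217 s.

T ≈ 21.7 ms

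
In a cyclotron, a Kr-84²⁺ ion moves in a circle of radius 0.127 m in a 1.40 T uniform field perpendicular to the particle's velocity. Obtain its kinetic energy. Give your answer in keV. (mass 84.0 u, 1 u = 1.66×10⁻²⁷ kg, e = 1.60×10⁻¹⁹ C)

K ≈ 72.5 keV

v = qBr/m = (2×1.60×10^-19)(1.40)(0.127) / (1.39×10^-25) = 4.08×10^5 m/s.
K = ½mv² = 0.5·(1.39×10^-25)·(4.08×10^5)² = 1.16×10^-14 J = 72.5 keV.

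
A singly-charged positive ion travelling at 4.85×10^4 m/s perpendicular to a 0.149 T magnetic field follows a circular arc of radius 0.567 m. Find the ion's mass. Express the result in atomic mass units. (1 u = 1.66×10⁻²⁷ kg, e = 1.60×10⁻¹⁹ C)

m ≈ 168 u

qvB = mv²/r ⇒ m = qBr/v.
m = (1×1.60×10^-19)(0.149)(0.567) / (4.85×10^4) = 2.79×10^-25 kg = 168 u.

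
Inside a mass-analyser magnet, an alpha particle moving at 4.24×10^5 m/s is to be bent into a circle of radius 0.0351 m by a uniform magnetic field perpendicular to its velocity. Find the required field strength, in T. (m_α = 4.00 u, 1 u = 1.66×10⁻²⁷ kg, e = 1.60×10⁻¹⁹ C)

qvB = mv²/r gives B = mv/(qr).
B = (6.64×10^-27)(4.24×10^5) / [(2×1.60×10^-19)(0.0351)] = 0.251 T.

B ≈ 0.251 T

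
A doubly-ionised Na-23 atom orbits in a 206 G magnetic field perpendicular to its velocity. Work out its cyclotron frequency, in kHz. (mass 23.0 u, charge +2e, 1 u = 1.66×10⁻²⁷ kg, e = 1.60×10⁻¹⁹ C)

f ≈ 27.5 kHz

f = qB/(2πm) = (2×1.60×10^-19)(0.0206) / [2π(3.82×10^-26)] = 2.75×10^4 Hz.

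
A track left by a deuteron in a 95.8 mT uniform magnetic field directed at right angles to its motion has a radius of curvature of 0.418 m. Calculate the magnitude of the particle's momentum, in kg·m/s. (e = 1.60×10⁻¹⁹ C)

p ≈ 6.41×10^-21 kg·m/s

Since qvB = mv²/r, the momentum p = mv = qBr.
p = (1×1.60×10^-19)(0.0958)(0.418) = 6.41×10^-21 kg·m/s.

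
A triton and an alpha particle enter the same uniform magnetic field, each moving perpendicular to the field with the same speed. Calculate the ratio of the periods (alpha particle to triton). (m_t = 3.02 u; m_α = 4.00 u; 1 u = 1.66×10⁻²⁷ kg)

ratio ≈ 0.662

T = 2πm/(qB) is independent of speed, so T₂/T₁ = (m₂/q₂)/(m₁/q₁).
T_{alpha particle}/T_{triton} = (6.64×10^-27/2e) / (5.01×10^-27/1e) = 0.662.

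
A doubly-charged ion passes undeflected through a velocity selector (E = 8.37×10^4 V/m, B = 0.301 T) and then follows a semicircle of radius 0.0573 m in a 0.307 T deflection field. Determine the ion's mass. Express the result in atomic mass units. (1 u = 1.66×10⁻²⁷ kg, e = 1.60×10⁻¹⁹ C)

m ≈ 12.2 u

v = E/B₁ = 2.78×10^5 m/s.
From r = mv/(qB₂), m = qB₂r/v = (2×1.60×10^-19)(0.307)(0.0573) / (2.78×10^5) = 2.02×10^-26 kg.
In atomic mass units: m = 2.02×10^-26 / 1.66×10^-27 = 12.2 u.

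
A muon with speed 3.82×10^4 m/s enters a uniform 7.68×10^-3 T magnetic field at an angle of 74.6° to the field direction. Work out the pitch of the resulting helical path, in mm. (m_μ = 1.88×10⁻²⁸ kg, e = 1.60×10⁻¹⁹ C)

The velocity component along B is v∥ = v cos74.6° = 1.01×10^4 m/s.
The cyclotron period T = 2πm/(qB) = 9.61×10^-7 s is set by m, q, B alone.
Pitch = v∥·T = (1.01×10^4)(9.61×10^-7) = 9.75×10^-3 m.

pitch ≈ 9.75 mm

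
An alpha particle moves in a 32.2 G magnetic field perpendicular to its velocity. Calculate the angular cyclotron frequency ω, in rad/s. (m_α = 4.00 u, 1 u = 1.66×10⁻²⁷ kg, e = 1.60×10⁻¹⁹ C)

ω = qB/m = (2×1.60×10^-19)(3.22×10^-3) / (6.64×10^-27) = 1.55×10^5 rad/s.

ω ≈ 1.55×10^5 rad/s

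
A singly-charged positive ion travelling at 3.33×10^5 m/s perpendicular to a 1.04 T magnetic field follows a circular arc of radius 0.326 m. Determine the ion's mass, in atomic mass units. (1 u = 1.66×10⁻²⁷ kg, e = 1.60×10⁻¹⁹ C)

qvB = mv²/r ⇒ m = qBr/v.
m = (1×1.60×10^-19)(1.04)(0.326) / (3.33×10^5) = 1.63×10^-25 kg = 98.1 u.

m ≈ 98.1 u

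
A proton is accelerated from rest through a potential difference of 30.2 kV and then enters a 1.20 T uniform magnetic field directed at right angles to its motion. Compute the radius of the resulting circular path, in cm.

The kinetic energy gained is K = qV = (1×1.60×10^-19)(3.02×10^4) = 4.83×10^-15 J.
v = √(2K/m) = 2.41×10^6 m/s.
r = mv/(qB) = (1.67×10^-27)(2.41×10^6) / [(1×1.60×10^-19)(1.20)] = 0.0209 m.

r ≈ 2.09 cm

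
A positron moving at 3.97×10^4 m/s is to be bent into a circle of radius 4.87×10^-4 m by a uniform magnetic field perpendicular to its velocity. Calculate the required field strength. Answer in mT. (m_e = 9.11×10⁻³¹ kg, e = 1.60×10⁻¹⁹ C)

qvB = mv²/r gives B = mv/(qr).
B = (9.11×10^-31)(3.97×10^4) / [(1×1.60×10^-19)(4.87×10^-4)] = 4.64×10^-4 T.

B ≈ 0.464 mT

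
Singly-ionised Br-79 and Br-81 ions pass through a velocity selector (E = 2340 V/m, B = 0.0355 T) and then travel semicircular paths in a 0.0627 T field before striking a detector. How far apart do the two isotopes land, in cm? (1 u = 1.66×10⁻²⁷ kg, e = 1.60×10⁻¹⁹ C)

Both emerge at v = E/B₁ = 6.59×10^4 m/s.
r = mv/(qB₂), so r₁ = 0.8617 m and r₂ = 0.8835 m, giving Δr = 0.0218 m.
After a semicircle each ion lands a diameter 2r from the entry slit, so the separation is 2Δr = 0.0436 m.

Δd ≈ 4.36 cm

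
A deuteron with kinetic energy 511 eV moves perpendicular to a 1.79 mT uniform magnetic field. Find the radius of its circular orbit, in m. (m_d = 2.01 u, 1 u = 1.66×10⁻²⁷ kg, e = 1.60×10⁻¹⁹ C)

r ≈ 2.58 m

Convert the energy: K = 511 eV = 8.18×10^-17 J.
v = √(2K/m) = √(2·8.18×10^-17/3.34×10^-27) = 2.21×10^5 m/s.
r = mv/(qB) = (3.34×10^-27)(2.21×10^5) / [(1×1.60×10^-19)(1.79×10^-3)] = 2.58 m.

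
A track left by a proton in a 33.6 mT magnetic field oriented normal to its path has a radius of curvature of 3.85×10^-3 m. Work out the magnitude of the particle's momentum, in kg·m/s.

p ≈ 2.07×10^-23 kg·m/s

Since qvB = mv²/r, the momentum p = mv = qBr.
p = (1×1.60×10^-19)(0.0336)(3.85×10^-3) = 2.07×10^-23 kg·m/s.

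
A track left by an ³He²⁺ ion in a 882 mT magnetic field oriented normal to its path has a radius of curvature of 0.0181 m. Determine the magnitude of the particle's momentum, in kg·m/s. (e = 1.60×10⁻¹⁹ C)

Since qvB = mv²/r, the momentum p = mv = qBr.
p = (2×1.60×10^-19)(0.882)(0.0181) = 5.11×10^-21 kg·m/s.

p ≈ 5.11×10^-21 kg·m/s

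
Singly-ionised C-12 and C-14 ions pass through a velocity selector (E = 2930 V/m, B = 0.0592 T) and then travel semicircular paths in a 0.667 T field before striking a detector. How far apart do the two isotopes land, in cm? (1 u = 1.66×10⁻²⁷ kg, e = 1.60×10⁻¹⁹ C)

Δd ≈ 0.308 cm

Both emerge at v = E/B₁ = 4.95×10^4 m/s.
r = mv/(qB₂), so r₁ = 9.238×10^-3 m and r₂ = 0.01078 m, giving Δr = 1.54×10^-3 m.
After a semicircle each ion lands a diameter 2r from the entry slit, so the separation is 2Δr = 3.08×10^-3 m.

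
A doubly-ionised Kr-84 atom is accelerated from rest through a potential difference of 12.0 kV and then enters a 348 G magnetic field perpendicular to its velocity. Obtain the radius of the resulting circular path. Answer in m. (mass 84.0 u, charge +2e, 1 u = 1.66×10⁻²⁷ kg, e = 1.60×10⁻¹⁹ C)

r ≈ 2.94 m

The kinetic energy gained is K = qV = (2×1.60×10^-19)(1.20×10^4) = 3.84×10^-15 J.
v = √(2K/m) = 2.35×10^5 m/s.
r = mv/(qB) = (1.39×10^-25)(2.35×10^5) / [(2×1.60×10^-19)(0.0348)] = 2.94 m.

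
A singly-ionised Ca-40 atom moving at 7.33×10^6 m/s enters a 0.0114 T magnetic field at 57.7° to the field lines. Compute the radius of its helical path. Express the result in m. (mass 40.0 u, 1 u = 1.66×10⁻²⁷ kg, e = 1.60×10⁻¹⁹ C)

Only the perpendicular component v⊥ = v sin57.7° = 6.20×10^6 m/s is bent by the field.
r = m v⊥ /(qB) = (6.64×10^-26)(6.20×10^6) / [(1×1.60×10^-19)(0.0114)] = 226 m.

r ≈ 226 m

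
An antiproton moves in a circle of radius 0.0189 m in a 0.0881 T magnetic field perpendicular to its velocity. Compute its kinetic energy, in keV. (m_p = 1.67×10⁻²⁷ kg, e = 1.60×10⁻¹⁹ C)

v = qBr/m = (1×1.60×10^-19)(0.0881)(0.0189) / (1.67×10^-27) = 1.60×10^5 m/s.
K = ½mv² = 0.5·(1.67×10^-27)·(1.60×10^5)² = 2.13×10^-17 J = 0.133 keV.

K ≈ 0.133 keV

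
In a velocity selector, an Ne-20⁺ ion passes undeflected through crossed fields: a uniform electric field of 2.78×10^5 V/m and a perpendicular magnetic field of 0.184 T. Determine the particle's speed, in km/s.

For zero net force, qE = qvB, so v = E/B.
v = (2.78×10^5) / (0.184) = 1.51×10^6 m/s.

v ≈ 1510 km/s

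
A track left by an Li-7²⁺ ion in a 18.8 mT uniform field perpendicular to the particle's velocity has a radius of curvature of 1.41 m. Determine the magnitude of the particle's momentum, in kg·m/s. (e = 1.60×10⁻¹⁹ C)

Since qvB = mv²/r, the momentum p = mv = qBr.
p = (2×1.60×10^-19)(0.0188)(1.41) = 8.48×10^-21 kg·m/s.

p ≈ 8.48×10^-21 kg·m/s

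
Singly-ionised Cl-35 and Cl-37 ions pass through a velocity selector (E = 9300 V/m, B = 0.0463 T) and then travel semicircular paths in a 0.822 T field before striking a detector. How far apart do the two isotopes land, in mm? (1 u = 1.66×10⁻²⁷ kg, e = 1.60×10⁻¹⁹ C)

Δd ≈ 10.1 mm

Both emerge at v = E/B₁ = 2.01×10^5 m/s.
r = mv/(qB₂), so r₁ = 0.08873 m and r₂ = 0.09380 m, giving Δr = 5.07×10^-3 m.
After a semicircle each ion lands a diameter 2r from the entry slit, so the separation is 2Δr = 0.0101 m.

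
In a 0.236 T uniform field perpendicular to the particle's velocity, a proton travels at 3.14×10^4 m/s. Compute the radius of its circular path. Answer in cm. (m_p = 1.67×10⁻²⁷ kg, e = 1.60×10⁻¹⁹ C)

r ≈ 0.139 cm

The magnetic force provides the centripetal force: qvB = mv²/r, so r = mv/(qB).
r = (1.67×10^-27 kg)(3.14×10^4 m/s) / [(1×1.60×10^-19 C)(0.236 T)] = 1.39×10^-3 m.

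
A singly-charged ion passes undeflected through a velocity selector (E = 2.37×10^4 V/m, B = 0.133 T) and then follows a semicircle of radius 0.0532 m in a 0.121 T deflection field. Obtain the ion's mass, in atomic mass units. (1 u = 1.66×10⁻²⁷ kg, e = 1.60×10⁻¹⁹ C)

v = E/B₁ = 1.78×10^5 m/s.
From r = mv/(qB₂), m = qB₂r/v = (1×1.60×10^-19)(0.121)(0.0532) / (1.78×10^5) = 5.78×10^-27 kg.
In atomic mass units: m = 5.78×10^-27 / 1.66×10^-27 = 3.48 u.

m ≈ 3.48 u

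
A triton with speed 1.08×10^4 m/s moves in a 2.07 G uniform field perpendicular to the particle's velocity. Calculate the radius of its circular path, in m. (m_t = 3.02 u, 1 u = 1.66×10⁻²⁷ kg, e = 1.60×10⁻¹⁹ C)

The magnetic force provides the centripetal force: qvB = mv²/r, so r = mv/(qB).
r = (5.01×10^-27 kg)(1.08×10^4 m/s) / [(1×1.60×10^-19 C)(2.07×10^-4 T)] = 1.63 m.

r ≈ 1.63 m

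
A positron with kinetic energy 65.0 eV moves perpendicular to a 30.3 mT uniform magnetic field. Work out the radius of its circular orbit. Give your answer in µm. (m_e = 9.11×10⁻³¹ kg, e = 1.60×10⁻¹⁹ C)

r ≈ 898 µm

Convert the energy: K = 65.0 eV = 1.04×10^-17 J.
v = √(2K/m) = √(2·1.04×10^-17/9.11×10^-31) = 4.78×10^6 m/s.
r = mv/(qB) = (9.11×10^-31)(4.78×10^6) / [(1×1.60×10^-19)(0.0303)] = 8.98×10^-4 m.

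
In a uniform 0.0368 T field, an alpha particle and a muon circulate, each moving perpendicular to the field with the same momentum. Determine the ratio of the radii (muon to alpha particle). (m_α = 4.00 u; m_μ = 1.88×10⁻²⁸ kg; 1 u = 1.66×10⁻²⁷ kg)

r = p/(qB) ⇒ at equal p, r ∝ 1/q.
r_{muon}/r_{alpha particle} = 2.00.

ratio ≈ 2.00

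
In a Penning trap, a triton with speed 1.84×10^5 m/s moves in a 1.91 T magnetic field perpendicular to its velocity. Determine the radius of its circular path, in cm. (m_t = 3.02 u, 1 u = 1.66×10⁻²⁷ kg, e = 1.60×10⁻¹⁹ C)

The magnetic force provides the centripetal force: qvB = mv²/r, so r = mv/(qB).
r = (5.01×10^-27 kg)(1.84×10^5 m/s) / [(1×1.60×10^-19 C)(1.91 T)] = 3.02×10^-3 m.

r ≈ 0.302 cm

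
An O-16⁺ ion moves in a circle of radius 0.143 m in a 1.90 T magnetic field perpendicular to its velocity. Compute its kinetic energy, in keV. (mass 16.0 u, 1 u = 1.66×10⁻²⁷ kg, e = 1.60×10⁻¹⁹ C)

K ≈ 222 keV

v = qBr/m = (1×1.60×10^-19)(1.90)(0.143) / (2.66×10^-26) = 1.64×10^6 m/s.
K = ½mv² = 0.5·(2.66×10^-26)·(1.64×10^6)² = 3.56×10^-14 J = 222 keV.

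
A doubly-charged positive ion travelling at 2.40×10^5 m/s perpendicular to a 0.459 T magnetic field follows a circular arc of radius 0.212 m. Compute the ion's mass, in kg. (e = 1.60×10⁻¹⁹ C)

m ≈ 1.30×10^-25 kg

qvB = mv²/r ⇒ m = qBr/v.
m = (2×1.60×10^-19)(0.459)(0.212) / (2.40×10^5) = 1.30×10^-25 kg.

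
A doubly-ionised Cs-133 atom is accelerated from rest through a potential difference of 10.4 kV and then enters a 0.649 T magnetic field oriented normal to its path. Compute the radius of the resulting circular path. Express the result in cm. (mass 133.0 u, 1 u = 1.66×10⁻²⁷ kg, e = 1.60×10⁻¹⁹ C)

r ≈ 18.5 cm

The kinetic energy gained is K = qV = (2×1.60×10^-19)(1.04×10^4) = 3.33×10^-15 J.
v = √(2K/m) = 1.74×10^5 m/s.
r = mv/(qB) = (2.21×10^-25)(1.74×10^5) / [(2×1.60×10^-19)(0.649)] = 0.185 m.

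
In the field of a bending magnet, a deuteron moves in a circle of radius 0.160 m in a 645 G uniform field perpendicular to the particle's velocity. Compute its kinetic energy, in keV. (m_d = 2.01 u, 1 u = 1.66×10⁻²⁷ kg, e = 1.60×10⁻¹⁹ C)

K ≈ 2.55 keV

v = qBr/m = (1×1.60×10^-19)(0.0645)(0.160) / (3.34×10^-27) = 4.95×10^5 m/s.
K = ½mv² = 0.5·(3.34×10^-27)·(4.95×10^5)² = 4.09×10^-16 J = 2.55 keV.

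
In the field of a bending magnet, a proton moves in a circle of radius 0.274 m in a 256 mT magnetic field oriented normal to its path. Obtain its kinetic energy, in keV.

K ≈ 236 keV

v = qBr/m = (1×1.60×10^-19)(0.256)(0.274) / (1.67×10^-27) = 6.72×10^6 m/s.
K = ½mv² = 0.5·(1.67×10^-27)·(6.72×10^6)² = 3.77×10^-14 J = 236 keV.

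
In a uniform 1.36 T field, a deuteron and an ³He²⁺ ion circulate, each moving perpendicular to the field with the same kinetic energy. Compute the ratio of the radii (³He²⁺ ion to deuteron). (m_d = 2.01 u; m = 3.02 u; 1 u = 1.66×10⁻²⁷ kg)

ratio ≈ 0.613

r = √(2mK)/(qB) ⇒ at equal K, r ∝ √m/q.
r_{³He²⁺ ion}/r_{deuteron} = 0.613.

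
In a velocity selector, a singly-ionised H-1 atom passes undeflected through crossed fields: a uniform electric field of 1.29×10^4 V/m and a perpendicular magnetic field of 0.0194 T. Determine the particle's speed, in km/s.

For zero net force, qE = qvB, so v = E/B.
v = (1.29×10^4) / (0.0194) = 6.65×10^5 m/s.

v ≈ 665 km/s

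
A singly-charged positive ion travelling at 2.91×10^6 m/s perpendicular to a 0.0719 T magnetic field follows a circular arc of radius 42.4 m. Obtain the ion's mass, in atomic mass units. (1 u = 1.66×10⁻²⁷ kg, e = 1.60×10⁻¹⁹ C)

m ≈ 101 u

qvB = mv²/r ⇒ m = qBr/v.
m = (1×1.60×10^-19)(0.0719)(42.4) / (2.91×10^6) = 1.68×10^-25 kg = 101 u.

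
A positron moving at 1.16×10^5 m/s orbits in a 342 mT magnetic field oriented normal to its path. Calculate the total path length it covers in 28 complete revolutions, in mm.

L ≈ 0.340 mm

r = mv/(qB) = 1.93×10^-6 m, so one revolution covers 2πr = 1.21×10^-5 m.
In 28 revolutions: L = 28·2πr = 3.40×10^-4 m.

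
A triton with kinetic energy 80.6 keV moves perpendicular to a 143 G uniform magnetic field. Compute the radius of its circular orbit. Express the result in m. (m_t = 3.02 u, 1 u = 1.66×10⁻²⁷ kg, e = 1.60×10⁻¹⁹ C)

r ≈ 4.97 m

Convert the energy: K = 80.6 keV = 1.29×10^-14 J.
v = √(2K/m) = √(2·1.29×10^-14/5.01×10^-27) = 2.27×10^6 m/s.
r = mv/(qB) = (5.01×10^-27)(2.27×10^6) / [(1×1.60×10^-19)(0.0143)] = 4.97 m.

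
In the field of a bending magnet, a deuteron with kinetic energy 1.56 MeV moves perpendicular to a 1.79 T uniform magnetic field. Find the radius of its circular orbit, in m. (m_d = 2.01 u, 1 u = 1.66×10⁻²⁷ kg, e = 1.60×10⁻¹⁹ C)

r ≈ 0.143 m

Convert the energy: K = 1.56 MeV = 2.50×10^-13 J.
v = √(2K/m) = √(2·2.50×10^-13/3.34×10^-27) = 1.22×10^7 m/s.
r = mv/(qB) = (3.34×10^-27)(1.22×10^7) / [(1×1.60×10^-19)(1.79)] = 0.143 m.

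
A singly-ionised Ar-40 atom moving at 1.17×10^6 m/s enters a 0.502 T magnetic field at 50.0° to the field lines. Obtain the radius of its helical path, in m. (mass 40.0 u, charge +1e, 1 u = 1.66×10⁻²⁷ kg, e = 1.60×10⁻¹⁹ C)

r ≈ 0.741 m

Only the perpendicular component v⊥ = v sin50.0° = 8.96×10^5 m/s is bent by the field.
r = m v⊥ /(qB) = (6.64×10^-26)(8.96×10^5) / [(1×1.60×10^-19)(0.502)] = 0.741 m.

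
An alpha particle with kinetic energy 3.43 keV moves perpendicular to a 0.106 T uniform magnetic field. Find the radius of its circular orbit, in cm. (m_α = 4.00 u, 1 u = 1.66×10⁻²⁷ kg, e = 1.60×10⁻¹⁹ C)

Convert the energy: K = 3.43 keV = 5.49×10^-16 J.
v = √(2K/m) = √(2·5.49×10^-16/6.64×10^-27) = 4.07×10^5 m/s.
r = mv/(qB) = (6.64×10^-27)(4.07×10^5) / [(2×1.60×10^-19)(0.106)] = 0.0796 m.

r ≈ 7.96 cm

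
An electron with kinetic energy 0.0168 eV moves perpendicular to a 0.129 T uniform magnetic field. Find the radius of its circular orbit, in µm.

Convert the energy: K = 0.0168 eV = 2.69×10^-21 J.
v = √(2K/m) = √(2·2.69×10^-21/9.11×10^-31) = 7.68×10^4 m/s.
r = mv/(qB) = (9.11×10^-31)(7.68×10^4) / [(1×1.60×10^-19)(0.129)] = 3.39×10^-6 m.

r ≈ 3.39 µm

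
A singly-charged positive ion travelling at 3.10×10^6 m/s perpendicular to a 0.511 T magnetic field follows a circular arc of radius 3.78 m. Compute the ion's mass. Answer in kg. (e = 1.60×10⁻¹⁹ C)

qvB = mv²/r ⇒ m = qBr/v.
m = (1×1.60×10^-19)(0.511)(3.78) / (3.10×10^6) = 9.97×10^-26 kg.

m ≈ 9.97×10^-26 kg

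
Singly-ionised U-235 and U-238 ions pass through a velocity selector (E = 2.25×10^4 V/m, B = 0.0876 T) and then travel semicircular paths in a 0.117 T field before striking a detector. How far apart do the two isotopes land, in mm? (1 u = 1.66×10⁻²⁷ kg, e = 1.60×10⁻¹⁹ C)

Both emerge at v = E/B₁ = 2.57×10^5 m/s.
r = mv/(qB₂), so r₁ = 5.3524 m and r₂ = 5.4207 m, giving Δr = 0.0683 m.
After a semicircle each ion lands a diameter 2r from the entry slit, so the separation is 2Δr = 0.137 m.

Δd ≈ 137 mm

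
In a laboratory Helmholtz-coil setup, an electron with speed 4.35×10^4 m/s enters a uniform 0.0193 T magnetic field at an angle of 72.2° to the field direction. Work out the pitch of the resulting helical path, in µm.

pitch ≈ 24.6 µm

The velocity component along B is v∥ = v cos72.2° = 1.33×10^4 m/s.
The cyclotron period T = 2πm/(qB) = 1.85×10^-9 s is set by m, q, B alone.
Pitch = v∥·T = (1.33×10^4)(1.85×10^-9) = 2.46×10^-5 m.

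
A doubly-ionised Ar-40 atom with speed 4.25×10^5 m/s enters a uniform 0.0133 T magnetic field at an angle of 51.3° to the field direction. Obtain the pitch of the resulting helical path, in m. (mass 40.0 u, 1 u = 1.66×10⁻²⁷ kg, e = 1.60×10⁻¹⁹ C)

The velocity component along B is v∥ = v cos51.3° = 2.66×10^5 m/s.
The cyclotron period T = 2πm/(qB) = 9.80×10^-5 s is set by m, q, B alone.
Pitch = v∥·T = (2.66×10^5)(9.80×10^-5) = 26.0 m.

pitch ≈ 26.0 m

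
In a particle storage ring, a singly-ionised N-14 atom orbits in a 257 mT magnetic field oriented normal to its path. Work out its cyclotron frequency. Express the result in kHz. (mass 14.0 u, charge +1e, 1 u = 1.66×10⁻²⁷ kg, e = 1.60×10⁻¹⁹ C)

f ≈ 282 kHz

f = qB/(2πm) = (1×1.60×10^-19)(0.257) / [2π(2.32×10^-26)] = 2.82×10^5 Hz.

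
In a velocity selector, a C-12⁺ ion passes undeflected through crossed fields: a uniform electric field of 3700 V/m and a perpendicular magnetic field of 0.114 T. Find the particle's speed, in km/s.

For zero net force, qE = qvB, so v = E/B.
v = (3700) / (0.114) = 3.25×10^4 m/s.

v ≈ 32.5 km/s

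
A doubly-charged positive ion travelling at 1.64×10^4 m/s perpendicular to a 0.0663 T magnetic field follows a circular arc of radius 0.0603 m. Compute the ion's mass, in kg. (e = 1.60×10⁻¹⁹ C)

qvB = mv²/r ⇒ m = qBr/v.
m = (2×1.60×10^-19)(0.0663)(0.0603) / (1.64×10^4) = 7.80×10^-26 kg.

m ≈ 7.80×10^-26 kg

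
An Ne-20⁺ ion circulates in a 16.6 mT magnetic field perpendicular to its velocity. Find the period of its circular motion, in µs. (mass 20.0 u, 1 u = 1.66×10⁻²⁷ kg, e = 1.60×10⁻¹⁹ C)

T ≈ 78.5 µs

The cyclotron period is independent of speed: T = 2πm/(qB).
T = 2π(3.32×10^-26) / [(1×1.60×10^-19)(0.0166)] = 7.85×10^-5 s.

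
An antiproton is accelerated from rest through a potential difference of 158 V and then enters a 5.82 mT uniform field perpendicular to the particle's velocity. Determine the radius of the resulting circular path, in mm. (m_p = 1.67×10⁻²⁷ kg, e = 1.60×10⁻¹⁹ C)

r ≈ 312 mm

The kinetic energy gained is K = qV = (1×1.60×10^-19)(158) = 2.53×10^-17 J.
v = √(2K/m) = 1.74×10^5 m/s.
r = mv/(qB) = (1.67×10^-27)(1.74×10^5) / [(1×1.60×10^-19)(5.82×10^-3)] = 0.312 m.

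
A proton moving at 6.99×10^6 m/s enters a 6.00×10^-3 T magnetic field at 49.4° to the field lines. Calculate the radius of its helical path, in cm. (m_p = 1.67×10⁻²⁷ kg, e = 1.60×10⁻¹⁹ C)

r ≈ 923 cm

Only the perpendicular component v⊥ = v sin49.4° = 5.31×10^6 m/s is bent by the field.
r = m v⊥ /(qB) = (1.67×10^-27)(5.31×10^6) / [(1×1.60×10^-19)(6.00×10^-3)] = 9.23 m.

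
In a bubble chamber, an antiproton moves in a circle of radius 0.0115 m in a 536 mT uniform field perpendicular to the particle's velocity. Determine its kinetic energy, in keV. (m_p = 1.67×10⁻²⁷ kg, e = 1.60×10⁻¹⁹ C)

K ≈ 1.82 keV

v = qBr/m = (1×1.60×10^-19)(0.536)(0.0115) / (1.67×10^-27) = 5.91×10^5 m/s.
K = ½mv² = 0.5·(1.67×10^-27)·(5.91×10^5)² = 2.91×10^-16 J = 1.82 keV.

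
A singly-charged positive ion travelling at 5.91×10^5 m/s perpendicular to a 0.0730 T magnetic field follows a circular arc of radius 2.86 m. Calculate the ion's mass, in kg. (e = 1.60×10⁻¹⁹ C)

m ≈ 5.65×10^-26 kg

qvB = mv²/r ⇒ m = qBr/v.
m = (1×1.60×10^-19)(0.0730)(2.86) / (5.91×10^5) = 5.65×10^-26 kg.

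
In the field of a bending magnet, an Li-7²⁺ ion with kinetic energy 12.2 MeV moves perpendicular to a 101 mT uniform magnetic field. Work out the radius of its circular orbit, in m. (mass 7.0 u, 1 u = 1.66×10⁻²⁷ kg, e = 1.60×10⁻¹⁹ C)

Convert the energy: K = 12.2 MeV = 1.95×10^-12 J.
v = √(2K/m) = √(2·1.95×10^-12/1.16×10^-26) = 1.83×10^7 m/s.
r = mv/(qB) = (1.16×10^-26)(1.83×10^7) / [(2×1.60×10^-19)(0.101)] = 6.59 m.

r ≈ 6.59 m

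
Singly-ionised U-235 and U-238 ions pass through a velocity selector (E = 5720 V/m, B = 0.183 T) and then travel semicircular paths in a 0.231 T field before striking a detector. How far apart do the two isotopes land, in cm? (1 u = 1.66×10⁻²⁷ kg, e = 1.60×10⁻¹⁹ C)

Both emerge at v = E/B₁ = 3.13×10^4 m/s.
r = mv/(qB₂), so r₁ = 0.32991 m and r₂ = 0.33412 m, giving Δr = 4.21×10^-3 m.
After a semicircle each ion lands a diameter 2r from the entry slit, so the separation is 2Δr = 8.42×10^-3 m.

Δd ≈ 0.842 cm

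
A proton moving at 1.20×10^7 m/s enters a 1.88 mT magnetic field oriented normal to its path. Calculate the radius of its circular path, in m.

The magnetic force provides the centripetal force: qvB = mv²/r, so r = mv/(qB).
r = (1.67×10^-27 kg)(1.20×10^7 m/s) / [(1×1.60×10^-19 C)(1.88×10^-3 T)] = 66.6 m.

r ≈ 66.6 m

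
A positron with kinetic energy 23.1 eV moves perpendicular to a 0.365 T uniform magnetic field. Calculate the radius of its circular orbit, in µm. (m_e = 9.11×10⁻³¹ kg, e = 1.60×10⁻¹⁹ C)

Convert the energy: K = 23.1 eV = 3.70×10^-18 J.
v = √(2K/m) = √(2·3.70×10^-18/9.11×10^-31) = 2.85×10^6 m/s.
r = mv/(qB) = (9.11×10^-31)(2.85×10^6) / [(1×1.60×10^-19)(0.365)] = 4.44×10^-5 m.

r ≈ 44.4 µm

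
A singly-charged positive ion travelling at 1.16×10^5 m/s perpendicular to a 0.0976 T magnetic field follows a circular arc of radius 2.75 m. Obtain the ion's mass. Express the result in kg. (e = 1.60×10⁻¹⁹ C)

m ≈ 3.70×10^-25 kg

qvB = mv²/r ⇒ m = qBr/v.
m = (1×1.60×10^-19)(0.0976)(2.75) / (1.16×10^5) = 3.70×10^-25 kg.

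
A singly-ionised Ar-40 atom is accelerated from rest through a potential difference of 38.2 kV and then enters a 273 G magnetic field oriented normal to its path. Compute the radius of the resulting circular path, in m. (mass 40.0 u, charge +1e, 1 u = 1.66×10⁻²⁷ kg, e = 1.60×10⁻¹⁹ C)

The kinetic energy gained is K = qV = (1×1.60×10^-19)(3.82×10^4) = 6.11×10^-15 J.
v = √(2K/m) = 4.29×10^5 m/s.
r = mv/(qB) = (6.64×10^-26)(4.29×10^5) / [(1×1.60×10^-19)(0.0273)] = 6.52 m.

r ≈ 6.52 m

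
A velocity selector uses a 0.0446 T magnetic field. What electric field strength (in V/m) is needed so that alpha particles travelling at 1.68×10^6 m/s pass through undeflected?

qE = qvB ⇒ E = vB = (1.68×10^6)(0.0446) = 7.49×10^4 V/m.

E ≈ 7.49×10^4 V/m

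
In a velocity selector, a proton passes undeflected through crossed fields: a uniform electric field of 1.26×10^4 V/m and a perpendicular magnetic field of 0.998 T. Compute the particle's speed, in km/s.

For zero net force, qE = qvB, so v = E/B.
v = (1.26×10^4) / (0.998) = 1.26×10^4 m/s.

v ≈ 12.6 km/s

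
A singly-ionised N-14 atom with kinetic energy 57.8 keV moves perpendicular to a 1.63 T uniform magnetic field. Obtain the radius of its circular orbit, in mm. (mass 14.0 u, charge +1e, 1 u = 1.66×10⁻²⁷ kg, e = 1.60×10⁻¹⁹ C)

r ≈ 79.5 mm

Convert the energy: K = 57.8 keV = 9.25×10^-15 J.
v = √(2K/m) = √(2·9.25×10^-15/2.32×10^-26) = 8.92×10^5 m/s.
r = mv/(qB) = (2.32×10^-26)(8.92×10^5) / [(1×1.60×10^-19)(1.63)] = 0.0795 m.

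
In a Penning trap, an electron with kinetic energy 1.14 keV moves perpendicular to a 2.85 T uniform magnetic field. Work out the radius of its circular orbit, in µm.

r ≈ 40.0 µm

Convert the energy: K = 1.14 keV = 1.82×10^-16 J.
v = √(2K/m) = √(2·1.82×10^-16/9.11×10^-31) = 2.00×10^7 m/s.
r = mv/(qB) = (9.11×10^-31)(2.00×10^7) / [(1×1.60×10^-19)(2.85)] = 4.00×10^-5 m.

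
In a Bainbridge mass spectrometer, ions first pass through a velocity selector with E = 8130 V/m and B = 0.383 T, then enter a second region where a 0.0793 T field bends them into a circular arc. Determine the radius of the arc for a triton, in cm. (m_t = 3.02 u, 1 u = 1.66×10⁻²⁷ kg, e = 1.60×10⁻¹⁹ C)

The selector passes v = E/B = 8130/0.383 = 2.12×10^4 m/s.
In the deflection region, r = mv/(qB₂) = (5.01×10^-27)(2.12×10^4) / [(1×1.60×10^-19)(0.0793)] = 8.39×10^-3 m.

r ≈ 0.839 cm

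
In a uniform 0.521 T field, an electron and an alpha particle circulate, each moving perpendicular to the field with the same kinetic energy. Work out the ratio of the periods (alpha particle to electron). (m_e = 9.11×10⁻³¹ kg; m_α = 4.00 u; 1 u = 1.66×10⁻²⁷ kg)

T = 2πm/(qB) is independent of speed, so T₂/T₁ = (m₂/q₂)/(m₁/q₁).
T_{alpha particle}/T_{electron} = (6.64×10^-27/2e) / (9.11×10^-31/1e) = 3640.

ratio ≈ 3640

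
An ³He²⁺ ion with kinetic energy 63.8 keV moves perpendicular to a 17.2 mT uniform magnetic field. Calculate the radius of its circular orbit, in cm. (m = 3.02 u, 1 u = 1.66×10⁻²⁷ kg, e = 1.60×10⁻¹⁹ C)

r ≈ 184 cm

Convert the energy: K = 63.8 keV = 1.02×10^-14 J.
v = √(2K/m) = √(2·1.02×10^-14/5.01×10^-27) = 2.02×10^6 m/s.
r = mv/(qB) = (5.01×10^-27)(2.02×10^6) / [(2×1.60×10^-19)(0.0172)] = 1.84 m.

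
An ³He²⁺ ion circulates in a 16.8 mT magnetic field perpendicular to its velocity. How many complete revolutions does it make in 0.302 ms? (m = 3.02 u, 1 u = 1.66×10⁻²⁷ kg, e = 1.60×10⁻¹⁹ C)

T = 2πm/(qB) = 2π(5.0132×10^-27) / [(2×1.60×10^-19)(0.0168)] = 5.8592×10^-6 s.
N = t/T = 3.02×10^-4 / 5.8592×10^-6 ≈ 51.54, so 51 complete revolutions.

N = 51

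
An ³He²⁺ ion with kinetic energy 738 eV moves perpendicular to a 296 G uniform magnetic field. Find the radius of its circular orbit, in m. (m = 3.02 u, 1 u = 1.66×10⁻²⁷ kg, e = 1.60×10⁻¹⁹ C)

r ≈ 0.115 m

Convert the energy: K = 738 eV = 1.18×10^-16 J.
v = √(2K/m) = √(2·1.18×10^-16/5.01×10^-27) = 2.17×10^5 m/s.
r = mv/(qB) = (5.01×10^-27)(2.17×10^5) / [(2×1.60×10^-19)(0.0296)] = 0.115 m.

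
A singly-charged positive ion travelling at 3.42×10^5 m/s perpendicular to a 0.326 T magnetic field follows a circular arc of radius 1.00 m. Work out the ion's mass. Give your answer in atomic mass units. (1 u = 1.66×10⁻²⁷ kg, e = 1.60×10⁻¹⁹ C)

qvB = mv²/r ⇒ m = qBr/v.
m = (1×1.60×10^-19)(0.326)(1.00) / (3.42×10^5) = 1.53×10^-25 kg = 91.9 u.

m ≈ 91.9 u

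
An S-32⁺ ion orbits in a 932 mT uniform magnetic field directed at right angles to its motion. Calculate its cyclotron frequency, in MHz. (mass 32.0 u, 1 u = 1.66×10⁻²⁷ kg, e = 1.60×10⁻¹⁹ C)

f = qB/(2πm) = (1×1.60×10^-19)(0.932) / [2π(5.31×10^-26)] = 4.47×10^5 Hz.

f ≈ 0.447 MHz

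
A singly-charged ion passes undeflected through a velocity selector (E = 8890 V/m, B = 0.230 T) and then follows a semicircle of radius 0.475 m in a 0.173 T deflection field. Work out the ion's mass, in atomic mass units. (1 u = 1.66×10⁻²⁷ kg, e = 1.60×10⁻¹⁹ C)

v = E/B₁ = 3.87×10^4 m/s.
From r = mv/(qB₂), m = qB₂r/v = (1×1.60×10^-19)(0.173)(0.475) / (3.87×10^4) = 3.40×10^-25 kg.
In atomic mass units: m = 3.40×10^-25 / 1.66×10^-27 = 205 u.

m ≈ 205 u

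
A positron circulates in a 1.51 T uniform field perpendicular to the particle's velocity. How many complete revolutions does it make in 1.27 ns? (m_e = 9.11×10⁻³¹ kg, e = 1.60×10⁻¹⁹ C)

N = 53

T = 2πm/(qB) = 2π(9.11×10^-31) / [(1×1.60×10^-19)(1.51)] = 2.3692×10^-11 s.
N = t/T = 1.27×10^-9 / 2.3692×10^-11 ≈ 53.60, so 53 complete revolutions.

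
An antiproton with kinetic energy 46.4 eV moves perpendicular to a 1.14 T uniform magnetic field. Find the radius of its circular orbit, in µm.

Convert the energy: K = 46.4 eV = 7.42×10^-18 J.
v = √(2K/m) = √(2·7.42×10^-18/1.67×10^-27) = 9.43×10^4 m/s.
r = mv/(qB) = (1.67×10^-27)(9.43×10^4) / [(1×1.60×10^-19)(1.14)] = 8.63×10^-4 m.

r ≈ 863 µm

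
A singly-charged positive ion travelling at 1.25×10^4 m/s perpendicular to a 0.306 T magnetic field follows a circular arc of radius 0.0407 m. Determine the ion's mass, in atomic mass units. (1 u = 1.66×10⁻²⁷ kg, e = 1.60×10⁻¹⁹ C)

m ≈ 96.0 u

qvB = mv²/r ⇒ m = qBr/v.
m = (1×1.60×10^-19)(0.306)(0.0407) / (1.25×10^4) = 1.59×10^-25 kg = 96.0 u.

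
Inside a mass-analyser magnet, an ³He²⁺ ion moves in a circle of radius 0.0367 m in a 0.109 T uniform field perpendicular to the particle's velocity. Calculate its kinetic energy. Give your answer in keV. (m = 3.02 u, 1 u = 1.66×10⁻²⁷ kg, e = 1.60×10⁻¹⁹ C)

K ≈ 1.02 keV

v = qBr/m = (2×1.60×10^-19)(0.109)(0.0367) / (5.01×10^-27) = 2.55×10^5 m/s.
K = ½mv² = 0.5·(5.01×10^-27)·(2.55×10^5)² = 1.63×10^-16 J = 1.02 keV.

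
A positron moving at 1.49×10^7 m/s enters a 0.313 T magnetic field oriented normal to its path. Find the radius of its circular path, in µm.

r ≈ 271 µm

The magnetic force provides the centripetal force: qvB = mv²/r, so r = mv/(qB).
r = (9.11×10^-31 kg)(1.49×10^7 m/s) / [(1×1.60×10^-19 C)(0.313 T)] = 2.71×10^-4 m.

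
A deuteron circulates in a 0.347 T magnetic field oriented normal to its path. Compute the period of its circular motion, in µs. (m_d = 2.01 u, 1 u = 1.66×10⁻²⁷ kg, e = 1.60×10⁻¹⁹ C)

T ≈ 0.378 µs

The cyclotron period is independent of speed: T = 2πm/(qB).
T = 2π(3.34×10^-27) / [(1×1.60×10^-19)(0.347)] = 3.78×10^-7 s.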